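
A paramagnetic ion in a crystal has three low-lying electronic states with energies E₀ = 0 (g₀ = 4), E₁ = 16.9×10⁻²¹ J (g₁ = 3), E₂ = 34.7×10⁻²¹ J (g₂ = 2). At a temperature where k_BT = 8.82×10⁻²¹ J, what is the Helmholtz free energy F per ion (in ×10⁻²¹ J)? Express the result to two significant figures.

Eᵢ/kT = 0, 1.916, 3.934.
Z = Σ gᵢe^(−Eᵢ/kT) = 4·e^(−0) + 3·e^(−1.916) + 2·e^(−3.934) = 4.000 + 0.4416 + 0.03913 = 4.481.
F = −kT ln Z = −8.82 × ln(4.481) = −8.82 × 1.500 = -13 ×10⁻²¹ J.

-13 ×10⁻²¹ J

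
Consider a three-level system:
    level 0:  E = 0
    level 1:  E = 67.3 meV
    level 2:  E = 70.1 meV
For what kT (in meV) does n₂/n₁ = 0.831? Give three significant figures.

15.1 meV

n₂/n₁ = exp[−(E₂−E₁)/kT] = 0.831.
⇒ (E₂−E₁)/kT = ln(1/0.831) = ln(1.2034) = 0.18515.
kT = 2.8 meV / 0.18515 = 15.1 meV.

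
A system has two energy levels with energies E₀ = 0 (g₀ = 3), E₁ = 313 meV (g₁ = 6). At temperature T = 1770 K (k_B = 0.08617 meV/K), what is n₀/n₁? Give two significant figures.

k_BT = 0.08617 × 1770 K = 152.5 meV.
n₀/n₁ = (g₀/g₁) exp[−(E₀−E₁)/kT] = (3/6) × exp(−(-313 meV)/(152.5 meV)) = (3/6) × exp(2.052) = 3.9.

3.9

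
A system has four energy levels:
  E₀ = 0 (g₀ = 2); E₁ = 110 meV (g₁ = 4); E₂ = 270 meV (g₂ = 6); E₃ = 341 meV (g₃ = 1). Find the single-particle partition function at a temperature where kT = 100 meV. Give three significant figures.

Eᵢ/kT = 0, 1.1000, 2.7000, 3.4100.
Z = Σ gᵢe^(−Eᵢ/kT) = 2·e^(−0) + 4·e^(−1.1000) + 6·e^(−2.7000) + 1·e^(−3.4100) = 2.0000 + 1.3315 + 0.40323 + 0.033041 = 3.7678.

Z = 3.77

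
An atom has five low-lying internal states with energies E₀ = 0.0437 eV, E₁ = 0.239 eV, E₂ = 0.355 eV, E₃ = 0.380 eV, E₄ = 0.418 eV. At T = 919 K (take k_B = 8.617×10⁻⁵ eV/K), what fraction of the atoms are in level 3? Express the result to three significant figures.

k_BT = 8.617×10⁻⁵ × 919 K = 0.079190 eV.
Eᵢ/kT = 0.55184, 3.0181, 4.4829, 4.7986, 5.2784.
Z = Σ e^(−Eᵢ/kT) = e^(−0.55184) + e^(−3.0181) + e^(−4.4829) + e^(−4.7986) + e^(−5.2784) = 0.57589 + 0.048894 + 0.011301 + 0.0082413 + 0.0051006 = 0.64943.
P₃ = e^(−E₃/kT) / Z = 0.0082413/0.64943 = 0.0127.

0.0127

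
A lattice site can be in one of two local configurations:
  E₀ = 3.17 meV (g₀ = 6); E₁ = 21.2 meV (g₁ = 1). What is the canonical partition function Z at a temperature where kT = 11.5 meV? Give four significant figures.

Eᵢ/kT = 0.275652, 1.84348.
Z = Σ gᵢe^(−Eᵢ/kT) = 6·e^(−0.275652) + 1·e^(−1.84348) = 4.55446 + 0.158266 = 4.71273.

Z = 4.713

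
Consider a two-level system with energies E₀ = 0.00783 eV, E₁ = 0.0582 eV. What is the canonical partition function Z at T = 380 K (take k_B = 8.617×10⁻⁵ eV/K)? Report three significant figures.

Z = 0.956

k_BT = 8.617×10⁻⁵ × 380 K = 0.032745 eV.
Eᵢ/kT = 0.23912, 1.7774.
Z = Σ e^(−Eᵢ/kT) = e^(−0.23912) + e^(−1.7774) = 0.78732 + 0.16908 = 0.95640.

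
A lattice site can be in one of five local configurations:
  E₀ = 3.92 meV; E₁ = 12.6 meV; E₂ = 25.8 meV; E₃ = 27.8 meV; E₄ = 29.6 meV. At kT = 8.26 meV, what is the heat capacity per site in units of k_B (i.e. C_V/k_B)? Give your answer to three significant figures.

Eᵢ/kT = 0.47458, 1.5254, 3.1235, 3.3656, 3.5835.
Z = Σ e^(−Eᵢ/kT) = e^(−0.47458) + e^(−1.5254) + e^(−3.1235) + e^(−3.3656) + e^(−3.5835) = 0.62215 + 0.21753 + 0.044003 + 0.034541 + 0.027778 = 0.94600.
⟨E⟩ = 8.5597 meV, ⟨E²⟩ = 131.52 meV².
C_V/k_B = (⟨E²⟩ − ⟨E⟩²)/(kT)² = (131.52 − 73.268)/68.228 = 0.854.

0.854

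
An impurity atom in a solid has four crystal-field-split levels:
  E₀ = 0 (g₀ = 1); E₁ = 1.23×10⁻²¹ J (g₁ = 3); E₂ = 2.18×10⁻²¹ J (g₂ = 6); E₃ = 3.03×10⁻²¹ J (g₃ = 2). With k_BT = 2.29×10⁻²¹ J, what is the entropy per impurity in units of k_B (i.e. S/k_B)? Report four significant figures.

2.411

Eᵢ/kT = 0, 0.537118, 0.951965, 1.32314.
Z = Σ gᵢe^(−Eᵢ/kT) = 1·e^(−0) + 3·e^(−0.537118) + 6·e^(−0.951965) + 2·e^(−1.32314) = 1.00000 + 1.75329 + 2.31589 + 0.532596 = 5.60178.
⟨E⟩ = Σ EᵢPᵢ = 1.57431 ×10⁻²¹ J.
S/k_B = ln Z + ⟨E⟩/kT = ln(5.60178) + 1.57431/2.29 = 1.72308 + 0.687472 = 2.411.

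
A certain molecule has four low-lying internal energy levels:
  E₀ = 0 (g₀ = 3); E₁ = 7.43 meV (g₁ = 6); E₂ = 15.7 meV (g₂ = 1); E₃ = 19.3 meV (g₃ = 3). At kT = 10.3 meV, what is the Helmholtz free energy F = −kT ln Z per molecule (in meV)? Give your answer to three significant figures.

Eᵢ/kT = 0, 0.72136, 1.5243, 1.8738.
Z = Σ gᵢe^(−Eᵢ/kT) = 3·e^(−0) + 6·e^(−0.72136) + 1·e^(−1.5243) + 3·e^(−1.8738) = 3.0000 + 2.9165 + 0.21777 + 0.46062 = 6.5949.
F = −kT ln Z = −10.3 × ln(6.5949) = −10.3 × 1.8863 = -19.4 meV.

-19.4 meV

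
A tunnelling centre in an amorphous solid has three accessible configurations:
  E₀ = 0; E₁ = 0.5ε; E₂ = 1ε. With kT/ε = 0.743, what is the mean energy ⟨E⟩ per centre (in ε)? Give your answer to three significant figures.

0.291 ε

Eᵢ/kT = 0, 0.67295, 1.3459.
Z = Σ e^(−Eᵢ/kT) = e^(−0) + e^(−0.67295) + e^(−1.3459) = 1.0000 + 0.51020 + 0.26031 = 1.7705.
⟨E⟩ = Σ Eᵢ e^(−Eᵢ/kT) / Z = (0·1.0000 + 0.5·0.51020 + 1·0.26031) / 1.7705 = 0.291 ε.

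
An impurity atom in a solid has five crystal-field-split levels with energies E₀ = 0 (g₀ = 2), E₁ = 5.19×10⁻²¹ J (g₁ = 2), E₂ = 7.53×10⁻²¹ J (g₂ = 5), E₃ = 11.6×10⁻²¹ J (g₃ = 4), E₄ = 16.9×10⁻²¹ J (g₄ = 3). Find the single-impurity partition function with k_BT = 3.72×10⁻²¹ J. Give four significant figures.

Z = 3.365

Eᵢ/kT = 0, 1.39516, 2.02419, 3.11828, 4.54301.
Z = Σ gᵢe^(−Eᵢ/kT) = 2·e^(−0) + 2·e^(−1.39516) + 5·e^(−2.02419) + 4·e^(−3.11828) + 3·e^(−4.54301) = 2.00000 + 0.495587 + 0.660504 + 0.176933 + 0.0319240 = 3.36495.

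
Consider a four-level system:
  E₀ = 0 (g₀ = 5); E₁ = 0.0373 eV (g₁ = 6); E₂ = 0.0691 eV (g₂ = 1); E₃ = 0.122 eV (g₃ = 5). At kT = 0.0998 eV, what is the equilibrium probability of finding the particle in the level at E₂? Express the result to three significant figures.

0.0451

Eᵢ/kT = 0, 0.37375, 0.69238, 1.2224.
Z = Σ gᵢe^(−Eᵢ/kT) = 5·e^(−0) + 6·e^(−0.37375) + 1·e^(−0.69238) + 5·e^(−1.2224) = 5.0000 + 4.1289 + 0.50038 + 1.4726 = 11.102.
P₂ = g₂ e^(−E₂/kT) / Z = 0.50038/11.102 = 0.0451.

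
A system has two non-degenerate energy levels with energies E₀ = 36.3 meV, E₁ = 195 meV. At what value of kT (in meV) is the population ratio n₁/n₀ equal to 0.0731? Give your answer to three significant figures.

n₁/n₀ = exp[−(E₁−E₀)/kT] = 0.0731.
⇒ (E₁−E₀)/kT = ln(1/0.0731) = ln(13.680) = 2.6159.
kT = 158.7 meV / 2.6159 = 60.7 meV.

60.7 meV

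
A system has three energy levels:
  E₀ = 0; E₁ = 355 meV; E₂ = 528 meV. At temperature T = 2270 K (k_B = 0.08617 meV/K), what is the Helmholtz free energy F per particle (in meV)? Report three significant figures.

k_BT = 0.08617 × 2270 K = 195.61 meV.
Eᵢ/kT = 0, 1.8148, 2.6992.
Z = Σ e^(−Eᵢ/kT) = e^(−0) + e^(−1.8148) + e^(−2.6992) = 1.0000 + 0.16287 + 0.067259 = 1.2301.
F = −kT ln Z = −195.61 × ln(1.2301) = −195.61 × 0.20710 = -40.5 meV.

-40.5 meV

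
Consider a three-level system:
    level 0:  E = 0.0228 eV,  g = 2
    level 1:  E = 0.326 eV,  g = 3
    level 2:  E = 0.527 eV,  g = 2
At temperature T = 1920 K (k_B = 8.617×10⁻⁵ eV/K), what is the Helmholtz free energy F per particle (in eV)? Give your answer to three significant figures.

-0.134 eV

k_BT = 8.617×10⁻⁵ × 1920 K = 0.16545 eV.
Eᵢ/kT = 0.13781, 1.9704, 3.1853.
Z = Σ gᵢe^(−Eᵢ/kT) = 2·e^(−0.13781) + 3·e^(−1.9704) + 2·e^(−3.1853) = 1.7425 + 0.41820 + 0.082732 = 2.2434.
F = −kT ln Z = −0.16545 × ln(2.2434) = −0.16545 × 0.80799 = -0.134 eV.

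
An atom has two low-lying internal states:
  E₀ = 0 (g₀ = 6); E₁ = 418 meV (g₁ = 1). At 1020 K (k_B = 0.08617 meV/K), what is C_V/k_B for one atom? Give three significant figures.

0.0323

k_BT = 0.08617 × 1020 K = 87.893 meV.
Eᵢ/kT = 0, 4.7558.
Z = Σ gᵢe^(−Eᵢ/kT) = 6·e^(−0) + 1·e^(−4.7558) = 6.0000 + 0.0086017 = 6.0086.
⟨E⟩ = 0.59839 meV, ⟨E²⟩ = 250.13 meV².
C_V/k_B = (⟨E²⟩ − ⟨E⟩²)/(kT)² = (250.13 − 0.35807)/7725.2 = 0.0323.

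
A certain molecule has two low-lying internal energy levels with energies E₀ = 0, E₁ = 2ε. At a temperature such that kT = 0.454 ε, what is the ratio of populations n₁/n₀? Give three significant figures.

n₁/n₀ = exp[−(E₁−E₀)/kT] = exp(−(2ε)/(0.454ε)) = exp(-4.4053) = 0.0122.

0.0122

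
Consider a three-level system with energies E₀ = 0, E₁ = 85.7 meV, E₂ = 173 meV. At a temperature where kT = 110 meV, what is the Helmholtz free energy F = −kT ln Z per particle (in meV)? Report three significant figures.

Eᵢ/kT = 0, 0.77909, 1.5727.
Z = Σ e^(−Eᵢ/kT) = e^(−0) + e^(−0.77909) + e^(−1.5727) = 1.0000 + 0.45882 + 0.20748 = 1.6663.
F = −kT ln Z = −110 × ln(1.6663) = −110 × 0.51061 = -56.2 meV.

-56.2 meV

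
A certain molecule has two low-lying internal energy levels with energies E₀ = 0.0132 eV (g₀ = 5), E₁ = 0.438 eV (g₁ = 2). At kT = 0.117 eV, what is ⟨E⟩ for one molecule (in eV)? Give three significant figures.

Eᵢ/kT = 0.11282, 3.7436.
Z = Σ gᵢe^(−Eᵢ/kT) = 5·e^(−0.11282) + 2·e^(−3.7436) = 4.4666 + 0.047337 = 4.5139.
⟨E⟩ = Σ Eᵢ gᵢe^(−Eᵢ/kT) / Z = (0.0132·4.4666 + 0.438·0.047337) / 4.5139 = 0.0177 eV.

0.0177 eV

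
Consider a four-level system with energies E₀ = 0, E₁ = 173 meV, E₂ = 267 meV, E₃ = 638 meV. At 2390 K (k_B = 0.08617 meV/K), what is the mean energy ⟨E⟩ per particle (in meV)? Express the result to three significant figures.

k_BT = 0.08617 × 2390 K = 205.95 meV.
Eᵢ/kT = 0, 0.84001, 1.2964, 3.0978.
Z = Σ e^(−Eᵢ/kT) = e^(−0) + e^(−0.84001) + e^(−1.2964) + e^(−3.0978) = 1.0000 + 0.43171 + 0.27351 + 0.045148 = 1.7504.
⟨E⟩ = Σ Eᵢ e^(−Eᵢ/kT) / Z = (0·1.0000 + 173·0.43171 + 267·0.27351 + 638·0.045148) / 1.7504 = 101 meV.

101 meV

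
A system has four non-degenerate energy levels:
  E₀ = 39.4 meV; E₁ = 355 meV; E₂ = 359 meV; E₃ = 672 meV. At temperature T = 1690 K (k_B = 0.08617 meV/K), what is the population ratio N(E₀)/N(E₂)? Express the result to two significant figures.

k_BT = 0.08617 × 1690 K = 145.6 meV.
n₀/n₂ = exp[−(E₀−E₂)/kT] = exp(−(-319.6 meV)/(145.6 meV)) = exp(2.195) = 9.0.

9.0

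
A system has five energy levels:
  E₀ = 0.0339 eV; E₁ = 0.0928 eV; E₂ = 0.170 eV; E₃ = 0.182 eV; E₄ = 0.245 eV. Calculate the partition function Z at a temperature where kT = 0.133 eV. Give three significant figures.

Eᵢ/kT = 0.25489, 0.69774, 1.2782, 1.3684, 1.8421.
Z = Σ e^(−Eᵢ/kT) = e^(−0.25489) + e^(−0.69774) + e^(−1.2782) + e^(−1.3684) + e^(−1.8421) = 0.77500 + 0.49771 + 0.27854 + 0.25451 + 0.15848 = 1.9642.

Z = 1.96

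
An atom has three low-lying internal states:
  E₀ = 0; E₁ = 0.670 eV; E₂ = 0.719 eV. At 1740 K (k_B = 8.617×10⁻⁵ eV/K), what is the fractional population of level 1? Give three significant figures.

k_BT = 8.617×10⁻⁵ × 1740 K = 0.14994 eV.
Eᵢ/kT = 0, 4.4685, 4.7953.
Z = Σ e^(−Eᵢ/kT) = e^(−0) + e^(−4.4685) + e^(−4.7953) = 1.0000 + 0.011464 + 0.0082685 = 1.0197.
P₁ = e^(−E₁/kT) / Z = 0.011464/1.0197 = 0.0112.

0.0112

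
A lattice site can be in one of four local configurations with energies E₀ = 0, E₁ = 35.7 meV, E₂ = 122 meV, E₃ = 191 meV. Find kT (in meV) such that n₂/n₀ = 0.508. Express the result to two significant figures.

180 meV

n₂/n₀ = exp[−(E₂−E₀)/kT] = 0.508.
⇒ (E₂−E₀)/kT = ln(1/0.508) = ln(1.969) = 0.6775.
kT = 122 meV / 0.6775 = 180 meV.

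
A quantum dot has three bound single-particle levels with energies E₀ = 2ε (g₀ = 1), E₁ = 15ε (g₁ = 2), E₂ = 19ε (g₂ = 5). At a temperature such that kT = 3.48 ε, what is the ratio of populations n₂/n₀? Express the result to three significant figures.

n₂/n₀ = (g₂/g₀) exp[−(E₂−E₀)/kT] = (5/1) × exp(−(17ε)/(3.48ε)) = (5/1) × exp(-4.8851) = 0.0378.

0.0378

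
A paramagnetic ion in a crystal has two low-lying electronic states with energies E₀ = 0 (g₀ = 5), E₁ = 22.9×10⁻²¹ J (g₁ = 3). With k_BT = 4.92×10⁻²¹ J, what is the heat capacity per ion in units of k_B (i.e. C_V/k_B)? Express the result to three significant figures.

Eᵢ/kT = 0, 4.6545.
Z = Σ gᵢe^(−Eᵢ/kT) = 5·e^(−0) + 3·e^(−4.6545) = 5.0000 + 0.028556 = 5.0286.
⟨E⟩ = 0.13004, ⟨E²⟩ = 2.9780.
C_V/k_B = (⟨E²⟩ − ⟨E⟩²)/(kT)² = (2.9780 − 0.016910)/24.206 = 0.122.

0.122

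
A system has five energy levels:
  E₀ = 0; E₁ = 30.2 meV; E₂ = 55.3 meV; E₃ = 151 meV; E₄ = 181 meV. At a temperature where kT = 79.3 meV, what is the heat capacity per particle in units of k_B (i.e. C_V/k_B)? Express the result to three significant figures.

0.367

Eᵢ/kT = 0, 0.38083, 0.69735, 1.9042, 2.2825.
Z = Σ e^(−Eᵢ/kT) = e^(−0) + e^(−0.38083) + e^(−0.69735) + e^(−1.9042) + e^(−2.2825) = 1.0000 + 0.68329 + 0.49790 + 0.14894 + 0.10203 = 2.4322.
⟨E⟩ = 36.644 meV, ⟨E²⟩ = 3652.8 meV².
C_V/k_B = (⟨E²⟩ − ⟨E⟩²)/(kT)² = (3652.8 − 1342.8)/6288.5 = 0.367.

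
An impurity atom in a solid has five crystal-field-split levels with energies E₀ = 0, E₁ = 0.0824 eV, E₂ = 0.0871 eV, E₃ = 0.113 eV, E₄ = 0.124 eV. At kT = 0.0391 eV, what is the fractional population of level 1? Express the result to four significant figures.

Eᵢ/kT = 0, 2.10742, 2.22762, 2.89003, 3.17136.
Z = Σ e^(−Eᵢ/kT) = e^(−0) + e^(−2.10742) + e^(−2.22762) + e^(−2.89003) + e^(−3.17136) = 1.00000 + 0.121551 + 0.107785 + 0.0555745 + 0.0419465 = 1.32686.
P₁ = e^(−E₁/kT) / Z = 0.121551/1.32686 = 0.09161.

0.09161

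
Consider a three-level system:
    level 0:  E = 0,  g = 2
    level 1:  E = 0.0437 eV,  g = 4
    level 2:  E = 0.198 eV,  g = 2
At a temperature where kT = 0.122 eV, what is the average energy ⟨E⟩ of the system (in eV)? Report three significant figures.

0.0386 eV

Eᵢ/kT = 0, 0.35820, 1.6230.
Z = Σ gᵢe^(−Eᵢ/kT) = 2·e^(−0) + 4·e^(−0.35820) + 2·e^(−1.6230) = 2.0000 + 2.7957 + 0.39461 = 5.1903.
⟨E⟩ = Σ Eᵢ gᵢe^(−Eᵢ/kT) / Z = (0·2.0000 + 0.0437·2.7957 + 0.198·0.39461) / 5.1903 = 0.0386 eV.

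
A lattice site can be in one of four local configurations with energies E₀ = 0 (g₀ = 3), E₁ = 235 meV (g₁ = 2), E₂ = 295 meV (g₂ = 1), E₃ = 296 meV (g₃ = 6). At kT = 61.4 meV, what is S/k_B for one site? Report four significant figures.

Eᵢ/kT = 0, 3.82736, 4.80456, 4.82085.
Z = Σ gᵢe^(−Eᵢ/kT) = 3·e^(−0) + 2·e^(−3.82736) + 1·e^(−4.80456) + 6·e^(−4.82085) = 3.00000 + 0.0435340 + 0.00819230 + 0.0483596 = 3.10009.
⟨E⟩ = Σ EᵢPᵢ = 8.69706 meV.
S/k_B = ln Z + ⟨E⟩/kT = ln(3.10009) + 8.69706/61.4 = 1.13143 + 0.141646 = 1.273.

1.273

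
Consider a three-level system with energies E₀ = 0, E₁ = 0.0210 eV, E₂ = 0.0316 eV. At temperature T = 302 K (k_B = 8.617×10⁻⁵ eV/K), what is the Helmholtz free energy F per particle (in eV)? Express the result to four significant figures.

-0.01446 eV

k_BT = 8.617×10⁻⁵ × 302 K = 0.0260233 eV.
Eᵢ/kT = 0, 0.806969, 1.21430.
Z = Σ e^(−Eᵢ/kT) = e^(−0) + e^(−0.806969) + e^(−1.21430) = 1.00000 + 0.446208 + 0.296918 = 1.74313.
F = −kT ln Z = −0.0260233 × ln(1.74313) = −0.0260233 × 0.555682 = -0.01446 eV.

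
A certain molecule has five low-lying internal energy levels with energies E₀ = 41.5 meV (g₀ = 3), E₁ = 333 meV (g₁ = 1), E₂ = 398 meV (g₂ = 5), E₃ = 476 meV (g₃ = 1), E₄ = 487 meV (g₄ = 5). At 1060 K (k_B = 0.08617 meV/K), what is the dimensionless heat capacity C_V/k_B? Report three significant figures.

k_BT = 0.08617 × 1060 K = 91.340 meV.
Eᵢ/kT = 0.45435, 3.6457, 4.3573, 5.2113, 5.3317.
Z = Σ gᵢe^(−Eᵢ/kT) = 3·e^(−0.45435) + 1·e^(−3.6457) + 5·e^(−4.3573) + 1·e^(−5.2113) + 5·e^(−5.3317) = 1.9046 + 0.026103 + 0.064065 + 0.0054546 + 0.024179 = 2.0244.
⟨E⟩ = 63.032 meV, ⟨E²⟩ = 11506 meV².
C_V/k_B = (⟨E²⟩ − ⟨E⟩²)/(kT)² = (11506 − 3973.0)/8343.0 = 0.903.

0.903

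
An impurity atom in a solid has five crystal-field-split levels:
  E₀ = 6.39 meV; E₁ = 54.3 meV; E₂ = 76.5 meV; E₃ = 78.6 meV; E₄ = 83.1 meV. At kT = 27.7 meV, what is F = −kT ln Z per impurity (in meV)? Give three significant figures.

-2.80 meV

Eᵢ/kT = 0.23069, 1.9603, 2.7617, 2.8375, 3.0000.
Z = Σ e^(−Eᵢ/kT) = e^(−0.23069) + e^(−1.9603) + e^(−2.7617) + e^(−2.8375) + e^(−3.0000) = 0.79399 + 0.14082 + 0.063184 + 0.058572 + 0.049787 = 1.1064.
F = −kT ln Z = −27.7 × ln(1.1064) = −27.7 × 0.10111 = -2.80 meV.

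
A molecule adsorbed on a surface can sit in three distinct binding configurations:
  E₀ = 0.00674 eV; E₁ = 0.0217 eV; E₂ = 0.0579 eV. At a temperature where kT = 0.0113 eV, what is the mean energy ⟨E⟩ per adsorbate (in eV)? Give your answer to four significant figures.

0.01029 eV

Eᵢ/kT = 0.596460, 1.92035, 5.12389.
Z = Σ e^(−Eᵢ/kT) = e^(−0.596460) + e^(−1.92035) + e^(−5.12389) = 0.550758 + 0.146556 + 0.00595282 = 0.703267.
⟨E⟩ = Σ Eᵢ e^(−Eᵢ/kT) / Z = (0.00674·0.550758 + 0.0217·0.146556 + 0.0579·0.00595282) / 0.703267 = 0.01029 eV.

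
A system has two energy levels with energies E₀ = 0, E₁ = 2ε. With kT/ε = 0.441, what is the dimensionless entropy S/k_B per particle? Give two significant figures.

0.059

Eᵢ/kT = 0, 4.535.
Z = Σ e^(−Eᵢ/kT) = e^(−0) + e^(−4.535) = 1.000 + 0.01073 = 1.011.
⟨E⟩ = Σ EᵢPᵢ = 0.02123 ε.
S/k_B = ln Z + ⟨E⟩/kT = ln(1.011) + 0.02123/0.441 = 0.01094 + 0.04814 = 0.059.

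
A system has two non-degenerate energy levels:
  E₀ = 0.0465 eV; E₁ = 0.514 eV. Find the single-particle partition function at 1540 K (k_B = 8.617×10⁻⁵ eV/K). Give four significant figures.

k_BT = 8.617×10⁻⁵ × 1540 K = 0.132702 eV.
Eᵢ/kT = 0.350409, 3.87334.
Z = Σ e^(−Eᵢ/kT) = e^(−0.350409) + e^(−3.87334) = 0.704400 + 0.0207888 = 0.725189.

Z = 0.7252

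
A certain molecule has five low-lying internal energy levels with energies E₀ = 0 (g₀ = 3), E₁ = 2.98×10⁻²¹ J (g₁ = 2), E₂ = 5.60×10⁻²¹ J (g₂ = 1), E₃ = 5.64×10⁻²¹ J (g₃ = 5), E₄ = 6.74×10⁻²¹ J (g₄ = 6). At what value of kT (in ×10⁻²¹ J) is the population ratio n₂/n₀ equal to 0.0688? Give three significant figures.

n₂/n₀ = (g₂/g₀) exp[−(E₂−E₀)/kT] = 0.0688.
⇒ (E₂−E₀)/kT = ln((1/3)/0.0688) = ln(4.8450) = 1.5779.
kT = 5.60 ×10⁻²¹ J / 1.5779 = 3.55 ×10⁻²¹ J.

3.55 ×10⁻²¹ J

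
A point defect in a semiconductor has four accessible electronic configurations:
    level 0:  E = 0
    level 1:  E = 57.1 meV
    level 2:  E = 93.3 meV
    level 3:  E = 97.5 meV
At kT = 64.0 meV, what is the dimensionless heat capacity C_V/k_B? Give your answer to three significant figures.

0.402

Eᵢ/kT = 0, 0.89219, 1.4578, 1.5234.
Z = Σ e^(−Eᵢ/kT) = e^(−0) + e^(−0.89219) + e^(−1.4578) + e^(−1.5234) = 1.0000 + 0.40976 + 0.23275 + 0.21797 = 1.8605.
⟨E⟩ = 35.670 meV, ⟨E²⟩ = 2920.8 meV².
C_V/k_B = (⟨E²⟩ − ⟨E⟩²)/(kT)² = (2920.8 − 1272.3)/4096.0 = 0.402.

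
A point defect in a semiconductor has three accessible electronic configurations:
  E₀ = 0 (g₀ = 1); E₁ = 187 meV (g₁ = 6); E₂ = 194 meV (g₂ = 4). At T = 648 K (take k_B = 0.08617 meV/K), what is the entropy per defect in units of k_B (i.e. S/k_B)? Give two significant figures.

k_BT = 0.08617 × 648 K = 55.84 meV.
Eᵢ/kT = 0, 3.349, 3.474.
Z = Σ gᵢe^(−Eᵢ/kT) = 1·e^(−0) + 6·e^(−3.349) + 4·e^(−3.474) = 1.000 + 0.2107 + 0.1240 = 1.335.
⟨E⟩ = Σ EᵢPᵢ = 47.53 meV.
S/k_B = ln Z + ⟨E⟩/kT = ln(1.335) + 47.53/55.84 = 0.2889 + 0.8512 = 1.1.

1.1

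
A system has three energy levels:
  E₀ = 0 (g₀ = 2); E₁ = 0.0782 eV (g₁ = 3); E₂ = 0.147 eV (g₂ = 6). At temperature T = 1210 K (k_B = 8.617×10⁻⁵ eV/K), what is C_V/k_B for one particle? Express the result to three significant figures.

k_BT = 8.617×10⁻⁵ × 1210 K = 0.10427 eV.
Eᵢ/kT = 0, 0.74998, 1.4098.
Z = Σ gᵢe^(−Eᵢ/kT) = 2·e^(−0) + 3·e^(−0.74998) + 6·e^(−1.4098) = 2.0000 + 1.4171 + 1.4652 = 4.8823.
⟨E⟩ = 0.066813 eV, ⟨E²⟩ = 0.0082599 eV².
C_V/k_B = (⟨E²⟩ − ⟨E⟩²)/(kT)² = (0.0082599 − 0.0044640)/0.010872 = 0.349.

0.349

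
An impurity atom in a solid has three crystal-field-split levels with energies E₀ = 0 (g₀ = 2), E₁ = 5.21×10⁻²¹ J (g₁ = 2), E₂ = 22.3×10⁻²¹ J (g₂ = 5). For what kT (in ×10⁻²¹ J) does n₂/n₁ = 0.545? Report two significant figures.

11 ×10⁻²¹ J

n₂/n₁ = (g₂/g₁) exp[−(E₂−E₁)/kT] = 0.545.
⇒ (E₂−E₁)/kT = ln((5/2)/0.545) = ln(4.587) = 1.523.
kT = 17.09 ×10⁻²¹ J / 1.523 = 11 ×10⁻²¹ J.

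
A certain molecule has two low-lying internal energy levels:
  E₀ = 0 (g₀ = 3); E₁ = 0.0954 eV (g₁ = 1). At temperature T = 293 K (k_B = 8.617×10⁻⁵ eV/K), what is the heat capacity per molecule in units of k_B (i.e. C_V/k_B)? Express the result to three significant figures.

k_BT = 8.617×10⁻⁵ × 293 K = 0.025248 eV.
Eᵢ/kT = 0, 3.7785.
Z = Σ gᵢe^(−Eᵢ/kT) = 3·e^(−0) + 1·e^(−3.7785) = 3.0000 + 0.022857 = 3.0229.
⟨E⟩ = 0.00072135 eV, ⟨E²⟩ = 0.000068816 eV².
C_V/k_B = (⟨E²⟩ − ⟨E⟩²)/(kT)² = (0.000068816 − 0.00000052035)/0.00063746 = 0.107.

0.107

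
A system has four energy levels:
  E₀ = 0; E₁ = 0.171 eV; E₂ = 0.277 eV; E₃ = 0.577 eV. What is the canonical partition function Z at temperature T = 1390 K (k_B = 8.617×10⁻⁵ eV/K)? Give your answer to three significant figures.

k_BT = 8.617×10⁻⁵ × 1390 K = 0.11978 eV.
Eᵢ/kT = 0, 1.4276, 2.3126, 4.8172.
Z = Σ e^(−Eᵢ/kT) = e^(−0) + e^(−1.4276) + e^(−2.3126) + e^(−4.8172) = 1.0000 + 0.23988 + 0.099004 + 0.0080894 = 1.3470.

Z = 1.35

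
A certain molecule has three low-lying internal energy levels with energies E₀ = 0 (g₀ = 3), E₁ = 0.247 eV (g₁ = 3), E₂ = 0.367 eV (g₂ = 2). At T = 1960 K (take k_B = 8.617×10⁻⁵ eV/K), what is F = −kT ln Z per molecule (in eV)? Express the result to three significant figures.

k_BT = 8.617×10⁻⁵ × 1960 K = 0.16889 eV.
Eᵢ/kT = 0, 1.4625, 2.1730.
Z = Σ gᵢe^(−Eᵢ/kT) = 3·e^(−0) + 3·e^(−1.4625) + 2·e^(−2.1730) = 3.0000 + 0.69497 + 0.22767 = 3.9226.
F = −kT ln Z = −0.16889 × ln(3.9226) = −0.16889 × 1.3668 = -0.231 eV.

-0.231 eV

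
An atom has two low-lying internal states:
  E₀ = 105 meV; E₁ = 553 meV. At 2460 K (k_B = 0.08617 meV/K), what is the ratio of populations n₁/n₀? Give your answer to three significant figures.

0.121

k_BT = 0.08617 × 2460 K = 211.98 meV.
n₁/n₀ = exp[−(E₁−E₀)/kT] = exp(−(448 meV)/(211.98 meV)) = exp(-2.1134) = 0.121.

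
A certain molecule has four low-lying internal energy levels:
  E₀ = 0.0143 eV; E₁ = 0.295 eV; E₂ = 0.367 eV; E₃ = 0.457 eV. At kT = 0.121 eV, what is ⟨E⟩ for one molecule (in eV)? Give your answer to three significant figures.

0.0636 eV

Eᵢ/kT = 0.11818, 2.4380, 3.0331, 3.7769.
Z = Σ e^(−Eᵢ/kT) = e^(−0.11818) + e^(−2.4380) + e^(−3.0331) + e^(−3.7769) = 0.88854 + 0.087335 + 0.048166 + 0.022894 = 1.0469.
⟨E⟩ = Σ Eᵢ e^(−Eᵢ/kT) / Z = (0.0143·0.88854 + 0.295·0.087335 + 0.367·0.048166 + 0.457·0.022894) / 1.0469 = 0.0636 eV.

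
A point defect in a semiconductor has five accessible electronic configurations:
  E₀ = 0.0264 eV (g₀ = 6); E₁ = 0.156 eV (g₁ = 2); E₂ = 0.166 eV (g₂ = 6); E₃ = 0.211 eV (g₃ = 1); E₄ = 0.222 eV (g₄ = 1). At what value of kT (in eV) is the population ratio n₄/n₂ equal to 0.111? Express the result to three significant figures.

n₄/n₂ = (g₄/g₂) exp[−(E₄−E₂)/kT] = 0.111.
⇒ (E₄−E₂)/kT = ln((1/6)/0.111) = ln(1.5015) = 0.40646.
kT = 0.056 eV / 0.40646 = 0.138 eV.

0.138 eV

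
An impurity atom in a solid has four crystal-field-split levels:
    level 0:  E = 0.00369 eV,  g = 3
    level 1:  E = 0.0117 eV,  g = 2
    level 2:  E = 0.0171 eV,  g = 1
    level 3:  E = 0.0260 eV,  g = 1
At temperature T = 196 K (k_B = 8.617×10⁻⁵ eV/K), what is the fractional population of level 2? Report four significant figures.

0.09107

k_BT = 8.617×10⁻⁵ × 196 K = 0.0168893 eV.
Eᵢ/kT = 0.218482, 0.692746, 1.01248, 1.53944.
Z = Σ gᵢe^(−Eᵢ/kT) = 3·e^(−0.218482) + 2·e^(−0.692746) + 1·e^(−1.01248) + 1·e^(−1.53944) = 2.41121 + 1.00040 + 0.363317 + 0.214501 = 3.98943.
P₂ = g₂ e^(−E₂/kT) / Z = 0.363317/3.98943 = 0.09107.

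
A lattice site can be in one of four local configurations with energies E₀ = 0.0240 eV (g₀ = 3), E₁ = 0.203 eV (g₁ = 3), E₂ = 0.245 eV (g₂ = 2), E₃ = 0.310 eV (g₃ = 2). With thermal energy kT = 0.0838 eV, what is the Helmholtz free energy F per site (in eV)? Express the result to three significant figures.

-0.0825 eV

Eᵢ/kT = 0.28640, 2.4224, 2.9236, 3.6993.
Z = Σ gᵢe^(−Eᵢ/kT) = 3·e^(−0.28640) + 3·e^(−2.4224) + 2·e^(−2.9236) + 2·e^(−3.6993) = 2.2529 + 0.26613 + 0.10748 + 0.049482 = 2.6760.
F = −kT ln Z = −0.0838 × ln(2.6760) = −0.0838 × 0.98432 = -0.0825 eV.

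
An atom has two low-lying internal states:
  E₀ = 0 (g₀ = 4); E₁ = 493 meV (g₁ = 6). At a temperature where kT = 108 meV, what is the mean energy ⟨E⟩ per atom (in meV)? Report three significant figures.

7.58 meV

Eᵢ/kT = 0, 4.5648.
Z = Σ gᵢe^(−Eᵢ/kT) = 4·e^(−0) + 6·e^(−4.5648) = 4.0000 + 0.062472 = 4.0625.
⟨E⟩ = Σ Eᵢ gᵢe^(−Eᵢ/kT) / Z = (0·4.0000 + 493·0.062472) / 4.0625 = 7.58 meV.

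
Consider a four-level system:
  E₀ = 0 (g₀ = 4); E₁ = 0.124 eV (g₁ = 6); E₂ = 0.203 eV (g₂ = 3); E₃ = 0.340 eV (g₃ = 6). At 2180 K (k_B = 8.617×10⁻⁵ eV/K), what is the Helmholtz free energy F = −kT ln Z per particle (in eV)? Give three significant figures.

k_BT = 8.617×10⁻⁵ × 2180 K = 0.18785 eV.
Eᵢ/kT = 0, 0.66010, 1.0806, 1.8100.
Z = Σ gᵢe^(−Eᵢ/kT) = 4·e^(−0) + 6·e^(−0.66010) + 3·e^(−1.0806) + 6·e^(−1.8100) = 4.0000 + 3.1008 + 1.0182 + 0.98192 = 9.1009.
F = −kT ln Z = −0.18785 × ln(9.1009) = −0.18785 × 2.2084 = -0.415 eV.

-0.415 eV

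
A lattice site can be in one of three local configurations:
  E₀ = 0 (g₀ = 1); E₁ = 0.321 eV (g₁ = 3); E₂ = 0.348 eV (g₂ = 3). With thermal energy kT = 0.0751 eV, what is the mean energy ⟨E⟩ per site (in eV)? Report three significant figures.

Eᵢ/kT = 0, 4.2743, 4.6338.
Z = Σ gᵢe^(−Eᵢ/kT) = 1·e^(−0) + 3·e^(−4.2743) + 3·e^(−4.6338) = 1.0000 + 0.041765 + 0.029153 = 1.0709.
⟨E⟩ = Σ Eᵢ gᵢe^(−Eᵢ/kT) / Z = (0·1.0000 + 0.321·0.041765 + 0.348·0.029153) / 1.0709 = 0.0220 eV.

0.0220 eV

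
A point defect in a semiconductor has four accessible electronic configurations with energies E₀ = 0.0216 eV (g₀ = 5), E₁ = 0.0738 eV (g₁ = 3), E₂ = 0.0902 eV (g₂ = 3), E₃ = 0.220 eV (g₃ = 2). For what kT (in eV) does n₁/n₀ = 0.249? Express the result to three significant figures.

0.0594 eV

n₁/n₀ = (g₁/g₀) exp[−(E₁−E₀)/kT] = 0.249.
⇒ (E₁−E₀)/kT = ln((3/5)/0.249) = ln(2.4096) = 0.87946.
kT = 0.0522 eV / 0.87946 = 0.0594 eV.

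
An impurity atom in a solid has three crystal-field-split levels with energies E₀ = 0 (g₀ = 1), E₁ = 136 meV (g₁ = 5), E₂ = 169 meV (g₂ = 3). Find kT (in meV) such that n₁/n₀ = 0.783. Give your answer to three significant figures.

73.4 meV

n₁/n₀ = (g₁/g₀) exp[−(E₁−E₀)/kT] = 0.783.
⇒ (E₁−E₀)/kT = ln((5/1)/0.783) = ln(6.3857) = 1.8541.
kT = 136 meV / 1.8541 = 73.4 meV.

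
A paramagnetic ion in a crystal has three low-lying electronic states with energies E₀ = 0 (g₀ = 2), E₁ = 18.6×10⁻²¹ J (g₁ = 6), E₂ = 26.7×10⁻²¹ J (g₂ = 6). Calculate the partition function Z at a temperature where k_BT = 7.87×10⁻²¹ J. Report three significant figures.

Z = 2.77

Eᵢ/kT = 0, 2.3634, 3.3926.
Z = Σ gᵢe^(−Eᵢ/kT) = 2·e^(−0) + 6·e^(−2.3634) + 6·e^(−3.3926) = 2.0000 + 0.56460 + 0.20173 = 2.7663.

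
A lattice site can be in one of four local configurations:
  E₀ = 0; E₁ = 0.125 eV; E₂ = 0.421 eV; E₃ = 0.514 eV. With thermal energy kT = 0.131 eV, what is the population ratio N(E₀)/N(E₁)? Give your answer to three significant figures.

2.60

n₀/n₁ = exp[−(E₀−E₁)/kT] = exp(−(-0.125 eV)/(0.131 eV)) = exp(0.95420) = 2.60.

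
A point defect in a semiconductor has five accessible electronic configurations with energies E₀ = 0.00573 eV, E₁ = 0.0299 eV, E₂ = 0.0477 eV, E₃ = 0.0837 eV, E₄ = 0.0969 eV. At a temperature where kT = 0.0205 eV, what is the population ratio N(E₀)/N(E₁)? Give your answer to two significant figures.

3.3

n₀/n₁ = exp[−(E₀−E₁)/kT] = exp(−(-0.02417 eV)/(0.0205 eV)) = exp(1.179) = 3.3.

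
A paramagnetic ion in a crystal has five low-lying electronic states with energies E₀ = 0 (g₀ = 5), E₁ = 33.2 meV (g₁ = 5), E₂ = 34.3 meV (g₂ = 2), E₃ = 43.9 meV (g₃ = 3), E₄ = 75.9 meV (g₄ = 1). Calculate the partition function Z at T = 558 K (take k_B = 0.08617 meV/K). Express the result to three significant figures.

k_BT = 0.08617 × 558 K = 48.083 meV.
Eᵢ/kT = 0, 0.69047, 0.71335, 0.91300, 1.5785.
Z = Σ gᵢe^(−Eᵢ/kT) = 5·e^(−0) + 5·e^(−0.69047) + 2·e^(−0.71335) + 3·e^(−0.91300) + 1·e^(−1.5785) = 5.0000 + 2.5067 + 0.98000 + 1.2040 + 0.20628 = 9.8970.

Z = 9.90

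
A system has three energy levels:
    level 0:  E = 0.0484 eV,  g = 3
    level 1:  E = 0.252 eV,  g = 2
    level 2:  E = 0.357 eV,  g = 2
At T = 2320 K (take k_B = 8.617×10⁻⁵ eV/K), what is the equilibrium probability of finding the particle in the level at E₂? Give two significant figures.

k_BT = 8.617×10⁻⁵ × 2320 K = 0.1999 eV.
Eᵢ/kT = 0.2421, 1.261, 1.786.
Z = Σ gᵢe^(−Eᵢ/kT) = 3·e^(−0.2421) + 2·e^(−1.261) + 2·e^(−1.786) = 2.355 + 0.5667 + 0.3353 = 3.257.
P₂ = g₂ e^(−E₂/kT) / Z = 0.3353/3.257 = 0.10.

0.10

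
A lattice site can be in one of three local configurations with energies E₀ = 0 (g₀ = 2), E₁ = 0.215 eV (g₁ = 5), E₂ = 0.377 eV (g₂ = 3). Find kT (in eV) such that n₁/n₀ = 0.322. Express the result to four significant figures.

0.1049 eV

n₁/n₀ = (g₁/g₀) exp[−(E₁−E₀)/kT] = 0.322.
⇒ (E₁−E₀)/kT = ln((5/2)/0.322) = ln(7.76398) = 2.04950.
kT = 0.215 eV / 2.04950 = 0.1049 eV.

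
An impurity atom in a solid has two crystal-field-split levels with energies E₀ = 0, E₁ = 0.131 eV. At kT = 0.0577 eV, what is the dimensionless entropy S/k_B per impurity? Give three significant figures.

0.311

Eᵢ/kT = 0, 2.2704.
Z = Σ e^(−Eᵢ/kT) = e^(−0) + e^(−2.2704) = 1.0000 + 0.10327 = 1.1033.
⟨E⟩ = Σ EᵢPᵢ = 0.012262 eV.
S/k_B = ln Z + ⟨E⟩/kT = ln(1.1033) + 0.012262/0.0577 = 0.098306 + 0.21251 = 0.311.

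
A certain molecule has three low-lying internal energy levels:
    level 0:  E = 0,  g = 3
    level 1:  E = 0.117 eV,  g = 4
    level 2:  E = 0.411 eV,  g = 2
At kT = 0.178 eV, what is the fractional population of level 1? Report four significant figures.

0.3932

Eᵢ/kT = 0, 0.657303, 2.30899.
Z = Σ gᵢe^(−Eᵢ/kT) = 3·e^(−0) + 4·e^(−0.657303) + 2·e^(−2.30899) = 3.00000 + 2.07299 + 0.198723 = 5.27171.
P₁ = g₁ e^(−E₁/kT) / Z = 2.07299/5.27171 = 0.3932.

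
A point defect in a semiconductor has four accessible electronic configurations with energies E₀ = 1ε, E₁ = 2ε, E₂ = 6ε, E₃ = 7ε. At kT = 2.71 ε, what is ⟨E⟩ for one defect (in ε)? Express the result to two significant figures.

2.1 ε

Eᵢ/kT = 0.3690, 0.7380, 2.214, 2.583.
Z = Σ e^(−Eᵢ/kT) = e^(−0.3690) + e^(−0.7380) + e^(−2.214) + e^(−2.583) = 0.6914 + 0.4781 + 0.1093 + 0.07555 = 1.354.
⟨E⟩ = Σ Eᵢ e^(−Eᵢ/kT) / Z = (1·0.6914 + 2·0.4781 + 6·0.1093 + 7·0.07555) / 1.354 = 2.1 ε.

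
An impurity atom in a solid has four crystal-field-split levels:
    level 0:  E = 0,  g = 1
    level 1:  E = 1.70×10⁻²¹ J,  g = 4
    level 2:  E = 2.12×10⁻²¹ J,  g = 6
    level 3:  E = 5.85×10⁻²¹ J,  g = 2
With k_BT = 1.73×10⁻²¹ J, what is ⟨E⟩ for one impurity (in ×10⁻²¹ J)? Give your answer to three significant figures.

Eᵢ/kT = 0, 0.98266, 1.2254, 3.3815.
Z = Σ gᵢe^(−Eᵢ/kT) = 1·e^(−0) + 4·e^(−0.98266) + 6·e^(−1.2254) + 2·e^(−3.3815) = 1.0000 + 1.4973 + 1.7618 + 0.067993 = 4.3271.
⟨E⟩ = Σ Eᵢ gᵢe^(−Eᵢ/kT) / Z = (0·1.0000 + 1.70·1.4973 + 2.12·1.7618 + 5.85·0.067993) / 4.3271 = 1.54 ×10⁻²¹ J.

1.54 ×10⁻²¹ J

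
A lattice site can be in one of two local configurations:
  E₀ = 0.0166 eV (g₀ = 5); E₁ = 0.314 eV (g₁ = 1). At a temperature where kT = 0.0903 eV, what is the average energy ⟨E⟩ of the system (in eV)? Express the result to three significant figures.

0.0188 eV

Eᵢ/kT = 0.18383, 3.4773.
Z = Σ gᵢe^(−Eᵢ/kT) = 5·e^(−0.18383) + 1·e^(−3.4773) = 4.1604 + 0.030891 = 4.1913.
⟨E⟩ = Σ Eᵢ gᵢe^(−Eᵢ/kT) / Z = (0.0166·4.1604 + 0.314·0.030891) / 4.1913 = 0.0188 eV.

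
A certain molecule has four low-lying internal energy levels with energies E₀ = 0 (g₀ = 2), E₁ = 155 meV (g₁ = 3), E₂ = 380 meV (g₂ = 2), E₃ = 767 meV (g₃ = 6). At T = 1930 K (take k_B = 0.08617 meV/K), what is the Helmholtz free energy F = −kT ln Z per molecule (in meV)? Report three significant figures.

k_BT = 0.08617 × 1930 K = 166.31 meV.
Eᵢ/kT = 0, 0.93199, 2.2849, 4.6119.
Z = Σ gᵢe^(−Eᵢ/kT) = 2·e^(−0) + 3·e^(−0.93199) + 2·e^(−2.2849) + 6·e^(−4.6119) = 2.0000 + 1.1813 + 0.20357 + 0.059598 = 3.4445.
F = −kT ln Z = −166.31 × ln(3.4445) = −166.31 × 1.2368 = -206 meV.

-206 meV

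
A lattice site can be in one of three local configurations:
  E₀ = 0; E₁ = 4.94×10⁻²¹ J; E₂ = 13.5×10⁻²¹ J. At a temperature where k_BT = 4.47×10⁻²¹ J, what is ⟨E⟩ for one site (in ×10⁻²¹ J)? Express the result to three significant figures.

1.66 ×10⁻²¹ J

Eᵢ/kT = 0, 1.1051, 3.0201.
Z = Σ e^(−Eᵢ/kT) = e^(−0) + e^(−1.1051) + e^(−3.0201) = 1.0000 + 0.33118 + 0.048796 = 1.3800.
⟨E⟩ = Σ Eᵢ e^(−Eᵢ/kT) / Z = (0·1.0000 + 4.94·0.33118 + 13.5·0.048796) / 1.3800 = 1.66 ×10⁻²¹ J.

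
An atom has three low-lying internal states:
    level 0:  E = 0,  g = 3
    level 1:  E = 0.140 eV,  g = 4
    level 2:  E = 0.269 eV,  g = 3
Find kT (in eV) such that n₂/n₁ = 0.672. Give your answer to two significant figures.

1.2 eV

n₂/n₁ = (g₂/g₁) exp[−(E₂−E₁)/kT] = 0.672.
⇒ (E₂−E₁)/kT = ln((3/4)/0.672) = ln(1.116) = 0.1098.
kT = 0.129 eV / 0.1098 = 1.2 eV.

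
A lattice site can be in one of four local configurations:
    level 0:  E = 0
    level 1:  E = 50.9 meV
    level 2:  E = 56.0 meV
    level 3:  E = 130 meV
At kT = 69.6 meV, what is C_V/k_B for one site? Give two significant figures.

0.29

Eᵢ/kT = 0, 0.7313, 0.8046, 1.868.
Z = Σ e^(−Eᵢ/kT) = e^(−0) + e^(−0.7313) + e^(−0.8046) + e^(−1.868) = 1.000 + 0.4813 + 0.4473 + 0.1544 = 2.083.
⟨E⟩ = 33.42 meV, ⟨E²⟩ = 2525 meV².
C_V/k_B = (⟨E²⟩ − ⟨E⟩²)/(kT)² = (2525 − 1117)/4844 = 0.29.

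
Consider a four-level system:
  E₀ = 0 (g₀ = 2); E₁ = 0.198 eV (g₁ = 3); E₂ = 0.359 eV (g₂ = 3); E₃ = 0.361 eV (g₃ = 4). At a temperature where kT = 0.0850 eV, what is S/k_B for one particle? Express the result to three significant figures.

Eᵢ/kT = 0, 2.3294, 4.2235, 4.2471.
Z = Σ gᵢe^(−Eᵢ/kT) = 2·e^(−0) + 3·e^(−2.3294) + 3·e^(−4.2235) + 4·e^(−4.2471) = 2.0000 + 0.29206 + 0.043942 + 0.057223 = 2.3932.
⟨E⟩ = Σ EᵢPᵢ = 0.039387 eV.
S/k_B = ln Z + ⟨E⟩/kT = ln(2.3932) + 0.039387/0.0850 = 0.87263 + 0.46338 = 1.34.

1.34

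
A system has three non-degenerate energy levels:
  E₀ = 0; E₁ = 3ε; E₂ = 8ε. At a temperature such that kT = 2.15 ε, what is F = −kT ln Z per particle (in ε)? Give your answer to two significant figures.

-0.52 ε

Eᵢ/kT = 0, 1.395, 3.721.
Z = Σ e^(−Eᵢ/kT) = e^(−0) + e^(−1.395) + e^(−3.721) = 1.000 + 0.2478 + 0.02421 = 1.272.
F = −kT ln Z = −2.15 × ln(1.272) = −2.15 × 0.2406 = -0.52 ε.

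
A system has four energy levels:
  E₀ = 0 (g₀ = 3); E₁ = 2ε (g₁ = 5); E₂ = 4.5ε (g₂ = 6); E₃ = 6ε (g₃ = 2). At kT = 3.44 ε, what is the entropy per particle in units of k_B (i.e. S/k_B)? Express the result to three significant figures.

Eᵢ/kT = 0, 0.58140, 1.3081, 1.7442.
Z = Σ gᵢe^(−Eᵢ/kT) = 3·e^(−0) + 5·e^(−0.58140) + 6·e^(−1.3081) + 2·e^(−1.7442) = 3.0000 + 2.7956 + 1.6220 + 0.34957 = 7.7672.
⟨E⟩ = Σ EᵢPᵢ = 1.9296 ε.
S/k_B = ln Z + ⟨E⟩/kT = ln(7.7672) + 1.9296/3.44 = 2.0499 + 0.56093 = 2.61.

2.61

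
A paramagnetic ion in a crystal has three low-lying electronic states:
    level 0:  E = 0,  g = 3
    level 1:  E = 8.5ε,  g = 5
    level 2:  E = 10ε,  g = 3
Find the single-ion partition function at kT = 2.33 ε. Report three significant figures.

Eᵢ/kT = 0, 3.6481, 4.2918.
Z = Σ gᵢe^(−Eᵢ/kT) = 3·e^(−0) + 5·e^(−3.6481) + 3·e^(−4.2918) = 3.0000 + 0.13020 + 0.041041 = 3.1712.

Z = 3.17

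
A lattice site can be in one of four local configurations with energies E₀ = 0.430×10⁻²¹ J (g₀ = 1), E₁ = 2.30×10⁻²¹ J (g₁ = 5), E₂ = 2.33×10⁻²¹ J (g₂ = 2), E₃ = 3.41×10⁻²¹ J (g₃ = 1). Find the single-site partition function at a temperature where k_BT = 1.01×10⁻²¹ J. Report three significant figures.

Eᵢ/kT = 0.42574, 2.2772, 2.3069, 3.3762.
Z = Σ gᵢe^(−Eᵢ/kT) = 1·e^(−0.42574) + 5·e^(−2.2772) + 2·e^(−2.3069) + 1·e^(−3.3762) = 0.65329 + 0.51286 + 0.19914 + 0.034177 = 1.3995.

Z = 1.40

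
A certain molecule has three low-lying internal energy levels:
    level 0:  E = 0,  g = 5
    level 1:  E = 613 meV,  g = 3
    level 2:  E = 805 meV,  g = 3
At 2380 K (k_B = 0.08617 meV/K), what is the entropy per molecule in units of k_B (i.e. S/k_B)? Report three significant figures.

k_BT = 0.08617 × 2380 K = 205.08 meV.
Eᵢ/kT = 0, 2.9891, 3.9253.
Z = Σ gᵢe^(−Eᵢ/kT) = 5·e^(−0) + 3·e^(−2.9891) + 3·e^(−3.9253) = 5.0000 + 0.15100 + 0.059209 = 5.2102.
⟨E⟩ = Σ EᵢPᵢ = 26.914 meV.
S/k_B = ln Z + ⟨E⟩/kT = ln(5.2102) + 26.914/205.08 = 1.6506 + 0.13124 = 1.78.

1.78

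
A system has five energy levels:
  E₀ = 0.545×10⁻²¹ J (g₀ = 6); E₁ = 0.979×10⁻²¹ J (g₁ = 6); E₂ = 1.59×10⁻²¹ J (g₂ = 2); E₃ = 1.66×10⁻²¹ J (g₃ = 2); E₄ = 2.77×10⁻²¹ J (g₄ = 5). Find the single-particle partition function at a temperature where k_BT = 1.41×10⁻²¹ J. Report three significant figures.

Z = 9.04

Eᵢ/kT = 0.38652, 0.69433, 1.1277, 1.1773, 1.9645.
Z = Σ gᵢe^(−Eᵢ/kT) = 6·e^(−0.38652) + 6·e^(−0.69433) + 2·e^(−1.1277) + 2·e^(−1.1773) + 5·e^(−1.9645) = 4.0765 + 2.9965 + 0.64755 + 0.61622 + 0.70113 = 9.0379.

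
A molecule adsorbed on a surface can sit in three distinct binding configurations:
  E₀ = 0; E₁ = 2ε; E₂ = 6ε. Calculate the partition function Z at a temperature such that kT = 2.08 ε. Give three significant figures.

Z = 1.44

Eᵢ/kT = 0, 0.96154, 2.8846.
Z = Σ e^(−Eᵢ/kT) = e^(−0) + e^(−0.96154) + e^(−2.8846) = 1.0000 + 0.38230 + 0.055877 = 1.4382.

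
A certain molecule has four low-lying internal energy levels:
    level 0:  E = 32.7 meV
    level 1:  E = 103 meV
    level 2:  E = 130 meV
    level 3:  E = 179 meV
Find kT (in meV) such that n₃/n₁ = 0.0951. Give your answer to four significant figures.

32.30 meV

n₃/n₁ = exp[−(E₃−E₁)/kT] = 0.0951.
⇒ (E₃−E₁)/kT = ln(1/0.0951) = ln(10.5152) = 2.35282.
kT = 76 meV / 2.35282 = 32.30 meV.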